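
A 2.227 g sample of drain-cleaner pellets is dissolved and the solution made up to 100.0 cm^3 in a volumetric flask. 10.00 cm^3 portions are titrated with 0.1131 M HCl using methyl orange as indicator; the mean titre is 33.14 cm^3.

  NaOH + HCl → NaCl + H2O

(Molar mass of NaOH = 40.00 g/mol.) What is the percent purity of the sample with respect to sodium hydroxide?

n(HCl) per titration = 0.03314 × 0.1131 = 3.748 × 10^-3 mol
n(NaOH) in each aliquot = 3.748 × 10^-3 mol (1:1 ratio)
n(NaOH) in the whole flask = 3.748 × 10^-3 × 100.0/10.00 = 0.03748 mol
mass of NaOH = 0.03748 × 40.00 = 1.499 g
% NaOH = 1.499 / 2.227 × 100 = 67.32 %

67.32 %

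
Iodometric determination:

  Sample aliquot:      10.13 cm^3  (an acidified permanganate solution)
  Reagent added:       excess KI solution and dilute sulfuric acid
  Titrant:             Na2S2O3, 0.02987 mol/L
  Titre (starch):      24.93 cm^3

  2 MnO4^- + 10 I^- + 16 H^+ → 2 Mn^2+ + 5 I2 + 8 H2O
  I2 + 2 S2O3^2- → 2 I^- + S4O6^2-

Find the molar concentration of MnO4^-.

0.01470 mol/L

n(S2O3^2-) = 0.02493 × 0.02987 = 7.447 × 10^-4 mol
n(I2) = n(S2O3^2-)/2 = 3.723 × 10^-4 mol
From the 2:5 ratio, n(MnO4^-) in the aliquot = 2/5 × 3.723 × 10^-4 = 1.489 × 10^-4 mol
[MnO4^-] = 1.489 × 10^-4 / 0.01013 = 0.01470 mol/L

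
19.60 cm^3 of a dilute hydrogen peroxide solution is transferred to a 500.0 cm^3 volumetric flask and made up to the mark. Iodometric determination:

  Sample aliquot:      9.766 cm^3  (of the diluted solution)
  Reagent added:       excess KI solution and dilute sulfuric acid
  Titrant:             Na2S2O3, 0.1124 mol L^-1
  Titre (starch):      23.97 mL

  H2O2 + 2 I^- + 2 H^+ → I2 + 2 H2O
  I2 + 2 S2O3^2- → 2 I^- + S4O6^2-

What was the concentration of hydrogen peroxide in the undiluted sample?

n(S2O3^2-) = 0.02397 × 0.1124 = 2.694 × 10^-3 mol
n(I2) = n(S2O3^2-)/2 = 1.347 × 10^-3 mol
n(H2O2) in the aliquot = 1.347 × 10^-3 mol (1:1 ratio)
[H2O2]_dilute = 1.347 × 10^-3 / 0.009766 = 0.1379 mol/L
[H2O2]_original = 0.1379 × 500.0/19.60 = 3.519 mol/L

3.519 mol/L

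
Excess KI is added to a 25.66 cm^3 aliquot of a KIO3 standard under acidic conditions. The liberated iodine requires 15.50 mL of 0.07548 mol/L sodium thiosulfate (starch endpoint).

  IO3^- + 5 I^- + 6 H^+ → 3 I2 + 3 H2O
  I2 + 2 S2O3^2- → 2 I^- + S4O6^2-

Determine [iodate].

0.007599 mol/L

n(S2O3^2-) = 0.01550 × 0.07548 = 1.170 × 10^-3 mol
n(I2) = n(S2O3^2-)/2 = 5.850 × 10^-4 mol
From the 1:3 ratio, n(IO3^-) in the aliquot = 1/3 × 5.850 × 10^-4 = 1.950 × 10^-4 mol
[IO3^-] = 1.950 × 10^-4 / 0.02566 = 0.007599 mol/L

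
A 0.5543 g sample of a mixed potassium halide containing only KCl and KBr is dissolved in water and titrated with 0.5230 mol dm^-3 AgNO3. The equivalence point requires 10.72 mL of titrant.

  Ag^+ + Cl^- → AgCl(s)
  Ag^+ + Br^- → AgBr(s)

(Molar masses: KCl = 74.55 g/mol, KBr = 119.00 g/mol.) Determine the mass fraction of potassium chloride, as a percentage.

n(AgNO3) = 0.01072 × 0.5230 = 5.607 × 10^-3 mol
Let x = n(KCl), y = n(KBr).
Titrant: 1x + 1y = 5.607 × 10^-3;  mass: 74.55x + 119.00y = 0.5543
Solving, x = 2.539 × 10^-3 mol, y = 3.067 × 10^-3 mol
mass of KCl = 2.539 × 10^-3 × 74.55 = 0.1893 g
% KCl = 0.1893 / 0.5543 × 100 = 34.15 %

34.15 %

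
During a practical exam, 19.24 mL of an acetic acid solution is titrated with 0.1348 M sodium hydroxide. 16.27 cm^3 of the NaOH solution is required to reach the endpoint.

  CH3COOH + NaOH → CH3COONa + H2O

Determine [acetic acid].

0.1140 M

n(NaOH) = 0.01627 L × 0.1348 mol/L = 2.193 × 10^-3 mol
n(CH3COOH) = 2.193 × 10^-3 mol (1:1 mole ratio)
[CH3COOH] = 2.193 × 10^-3 mol / 0.01924 L = 0.1140 mol/L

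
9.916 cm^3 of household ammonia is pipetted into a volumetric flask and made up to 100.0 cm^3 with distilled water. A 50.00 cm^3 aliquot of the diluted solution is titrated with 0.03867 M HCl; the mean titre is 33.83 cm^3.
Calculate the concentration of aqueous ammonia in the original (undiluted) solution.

NH3 + HCl → NH4Cl
n(HCl) = 0.03383 × 0.03867 = 1.308 × 10^-3 mol
n(NH3) in the aliquot = 1.308 × 10^-3 mol (1:1 ratio)
[NH3]_dilute = 1.308 × 10^-3 / 0.05000 = 0.02616 mol/L
Dilution factor = 100.0 / 9.916 = 10.08
[NH3]_stock = 0.02616 × 10.08 = 0.2639 mol/L

0.2639 M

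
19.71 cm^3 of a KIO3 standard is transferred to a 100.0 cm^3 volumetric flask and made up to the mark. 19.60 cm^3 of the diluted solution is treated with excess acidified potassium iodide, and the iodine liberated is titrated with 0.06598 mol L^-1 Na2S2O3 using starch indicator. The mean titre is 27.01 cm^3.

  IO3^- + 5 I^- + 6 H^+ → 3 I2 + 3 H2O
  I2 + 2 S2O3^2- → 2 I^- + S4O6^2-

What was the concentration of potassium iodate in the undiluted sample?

0.07689 mol/L

n(S2O3^2-) = 0.02701 × 0.06598 = 1.782 × 10^-3 mol
n(I2) = n(S2O3^2-)/2 = 8.911 × 10^-4 mol
From the 1:3 ratio, n(IO3^-) in the aliquot = 1/3 × 8.911 × 10^-4 = 2.970 × 10^-4 mol
[IO3^-]_dilute = 2.970 × 10^-4 / 0.01960 = 0.01515 mol/L
[IO3^-]_original = 0.01515 × 100.0/19.71 = 0.07689 mol/L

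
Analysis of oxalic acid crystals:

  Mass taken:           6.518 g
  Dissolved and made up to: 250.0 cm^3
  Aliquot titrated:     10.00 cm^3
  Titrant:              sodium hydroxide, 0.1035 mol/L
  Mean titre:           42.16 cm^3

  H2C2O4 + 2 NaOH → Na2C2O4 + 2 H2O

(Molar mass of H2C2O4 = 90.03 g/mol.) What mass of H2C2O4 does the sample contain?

4.911 g

n(NaOH) per titration = 0.04216 × 0.1035 = 4.364 × 10^-3 mol
From the 1:2 ratio, n(H2C2O4) in each aliquot = 1/2 × 4.364 × 10^-3 = 2.182 × 10^-3 mol
n(H2C2O4) in the whole flask = 2.182 × 10^-3 × 250.0/10.00 = 0.05454 mol
mass of H2C2O4 = 0.05454 × 90.03 = 4.911 g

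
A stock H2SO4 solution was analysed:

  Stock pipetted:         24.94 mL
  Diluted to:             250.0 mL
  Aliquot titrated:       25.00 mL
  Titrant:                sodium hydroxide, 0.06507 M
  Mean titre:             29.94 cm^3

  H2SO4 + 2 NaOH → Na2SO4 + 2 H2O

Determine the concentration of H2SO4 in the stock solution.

n(NaOH) = 0.02994 × 0.06507 = 1.948 × 10^-3 mol
From the 1:2 ratio, n(H2SO4) in the aliquot = 1/2 × 1.948 × 10^-3 = 9.741 × 10^-4 mol
[H2SO4]_dilute = 9.741 × 10^-4 / 0.02500 = 0.03896 mol/L
Dilution factor = 250.0 / 24.94 = 10.02
[H2SO4]_stock = 0.03896 × 10.02 = 0.3906 mol/L

0.3906 M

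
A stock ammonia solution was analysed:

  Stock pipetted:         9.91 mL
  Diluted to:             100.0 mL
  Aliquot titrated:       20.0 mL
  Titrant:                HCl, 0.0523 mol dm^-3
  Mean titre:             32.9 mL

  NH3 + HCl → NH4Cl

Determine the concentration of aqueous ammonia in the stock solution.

0.868 mol/L

n(HCl) = 0.0329 × 0.0523 = 1.72 × 10^-3 mol
n(NH3) in the aliquot = 1.72 × 10^-3 mol (1:1 ratio)
[NH3]_dilute = 1.72 × 10^-3 / 0.0200 = 0.0860 mol/L
Dilution factor = 100.0 / 9.91 = 10.09
[NH3]_stock = 0.0860 × 10.09 = 0.868 mol/L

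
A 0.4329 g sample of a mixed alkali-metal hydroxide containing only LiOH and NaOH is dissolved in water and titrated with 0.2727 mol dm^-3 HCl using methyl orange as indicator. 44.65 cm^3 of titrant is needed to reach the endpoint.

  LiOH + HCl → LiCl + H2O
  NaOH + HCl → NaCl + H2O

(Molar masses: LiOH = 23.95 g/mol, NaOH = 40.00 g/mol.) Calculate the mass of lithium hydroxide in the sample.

n(HCl) = 0.04465 × 0.2727 = 0.01218 mol
Let x = n(LiOH), y = n(NaOH).
Titrant: 1x + 1y = 0.01218;  mass: 23.95x + 40.00y = 0.4329
Solving, x = 3.373 × 10^-3 mol, y = 8.803 × 10^-3 mol
mass of LiOH = 3.373 × 10^-3 × 23.95 = 0.08079 g

0.08079 g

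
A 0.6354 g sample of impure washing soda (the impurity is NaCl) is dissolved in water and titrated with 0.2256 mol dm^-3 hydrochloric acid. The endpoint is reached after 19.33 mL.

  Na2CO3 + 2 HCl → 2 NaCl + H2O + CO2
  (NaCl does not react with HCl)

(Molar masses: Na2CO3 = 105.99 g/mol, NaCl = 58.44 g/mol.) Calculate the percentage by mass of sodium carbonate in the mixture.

n(HCl) = 0.01933 × 0.2256 = 4.361 × 10^-3 mol
Let x = n(Na2CO3), y = n(NaCl).
Titrant: 2x = 4.361 × 10^-3;  mass: 105.99x + 58.44y = 0.6354
Solving, x = 2.180 × 10^-3 mol, y = 6.918 × 10^-3 mol
mass of Na2CO3 = 2.180 × 10^-3 × 105.99 = 0.2311 g
% Na2CO3 = 0.2311 / 0.6354 × 100 = 36.37 %

36.37 %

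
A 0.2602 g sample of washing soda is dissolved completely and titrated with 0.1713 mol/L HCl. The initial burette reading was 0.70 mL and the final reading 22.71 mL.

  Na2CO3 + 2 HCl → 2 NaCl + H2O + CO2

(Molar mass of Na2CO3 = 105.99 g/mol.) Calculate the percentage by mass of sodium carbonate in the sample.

n(HCl) = 0.02201 L × 0.1713 mol/L = 3.770 × 10^-3 mol
From the 1:2 ratio, n(Na2CO3) = 1/2 × 3.770 × 10^-3 = 1.885 × 10^-3 mol
mass of Na2CO3 = 1.885 × 10^-3 × 105.99 g/mol = 0.1998 g
% Na2CO3 = 0.1998 / 0.2602 × 100 = 76.79 %

76.79 %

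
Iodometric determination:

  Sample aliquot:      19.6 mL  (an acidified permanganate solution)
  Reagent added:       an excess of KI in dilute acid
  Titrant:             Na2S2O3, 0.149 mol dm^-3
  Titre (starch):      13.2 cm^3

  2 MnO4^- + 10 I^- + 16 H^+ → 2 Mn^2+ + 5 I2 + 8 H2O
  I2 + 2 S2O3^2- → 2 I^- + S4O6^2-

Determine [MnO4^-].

n(S2O3^2-) = 0.0132 × 0.149 = 1.97 × 10^-3 mol
n(I2) = n(S2O3^2-)/2 = 9.83 × 10^-4 mol
From the 2:5 ratio, n(MnO4^-) in the aliquot = 2/5 × 9.83 × 10^-4 = 3.93 × 10^-4 mol
[MnO4^-] = 3.93 × 10^-4 / 0.0196 = 0.0201 mol/L

0.0201 mol/L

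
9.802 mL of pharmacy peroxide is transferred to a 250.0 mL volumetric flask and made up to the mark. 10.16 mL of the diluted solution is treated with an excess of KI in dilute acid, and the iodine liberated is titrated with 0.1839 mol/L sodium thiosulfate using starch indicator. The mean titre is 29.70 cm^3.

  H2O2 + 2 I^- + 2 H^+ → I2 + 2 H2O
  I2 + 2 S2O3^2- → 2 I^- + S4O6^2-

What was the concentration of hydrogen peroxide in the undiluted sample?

n(S2O3^2-) = 0.02970 × 0.1839 = 5.462 × 10^-3 mol
n(I2) = n(S2O3^2-)/2 = 2.731 × 10^-3 mol
n(H2O2) in the aliquot = 2.731 × 10^-3 mol (1:1 ratio)
[H2O2]_dilute = 2.731 × 10^-3 / 0.01016 = 0.2688 mol/L
[H2O2]_original = 0.2688 × 250.0/9.802 = 6.856 mol/L

6.856 mol/L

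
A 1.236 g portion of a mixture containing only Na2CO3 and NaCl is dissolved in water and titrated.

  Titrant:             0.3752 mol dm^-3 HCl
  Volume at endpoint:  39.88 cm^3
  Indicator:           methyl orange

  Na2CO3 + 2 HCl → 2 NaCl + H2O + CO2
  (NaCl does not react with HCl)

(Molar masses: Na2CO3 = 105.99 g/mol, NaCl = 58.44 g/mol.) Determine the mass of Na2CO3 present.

0.7930 g

n(HCl) = 0.03988 × 0.3752 = 0.01496 mol
Let x = n(Na2CO3), y = n(NaCl).
Titrant: 2x = 0.01496;  mass: 105.99x + 58.44y = 1.236
Solving, x = 7.481 × 10^-3 mol, y = 7.581 × 10^-3 mol
mass of Na2CO3 = 7.481 × 10^-3 × 105.99 = 0.7930 g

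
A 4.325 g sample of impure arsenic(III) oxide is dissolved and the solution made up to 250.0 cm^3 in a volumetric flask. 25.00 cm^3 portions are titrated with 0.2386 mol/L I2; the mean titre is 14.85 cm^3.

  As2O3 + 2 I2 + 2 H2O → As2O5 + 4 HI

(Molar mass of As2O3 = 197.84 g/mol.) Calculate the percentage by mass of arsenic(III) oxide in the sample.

n(I2) per titration = 0.01485 × 0.2386 = 3.543 × 10^-3 mol
From the 1:2 ratio, n(As2O3) in each aliquot = 1/2 × 3.543 × 10^-3 = 1.772 × 10^-3 mol
n(As2O3) in the whole flask = 1.772 × 10^-3 × 250.0/25.00 = 0.01772 mol
mass of As2O3 = 0.01772 × 197.84 = 3.505 g
% As2O3 = 3.505 / 4.325 × 100 = 81.04 %

81.04 %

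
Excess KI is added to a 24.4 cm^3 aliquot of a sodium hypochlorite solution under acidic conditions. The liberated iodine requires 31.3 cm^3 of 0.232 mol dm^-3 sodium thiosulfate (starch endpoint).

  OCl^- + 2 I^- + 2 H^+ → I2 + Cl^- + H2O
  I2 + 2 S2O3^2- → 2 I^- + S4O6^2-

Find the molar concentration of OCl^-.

0.149 mol/L

n(S2O3^2-) = 0.0313 × 0.232 = 7.26 × 10^-3 mol
n(I2) = n(S2O3^2-)/2 = 3.63 × 10^-3 mol
n(OCl^-) in the aliquot = 3.63 × 10^-3 mol (1:1 ratio)
[OCl^-] = 3.63 × 10^-3 / 0.0244 = 0.149 mol/L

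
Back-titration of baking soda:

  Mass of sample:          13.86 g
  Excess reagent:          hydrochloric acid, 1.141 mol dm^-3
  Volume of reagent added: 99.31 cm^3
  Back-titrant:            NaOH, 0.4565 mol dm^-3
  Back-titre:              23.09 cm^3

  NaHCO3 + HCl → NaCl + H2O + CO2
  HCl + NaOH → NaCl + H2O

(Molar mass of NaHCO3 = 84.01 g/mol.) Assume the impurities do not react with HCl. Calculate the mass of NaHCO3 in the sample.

n(HCl) added = 0.09931 × 1.141 = 0.1133 mol
n(NaOH) used in back-titration = 0.02309 × 0.4565 = 0.01054 mol
n(HCl) left over = 0.01054 mol (1:1 ratio)
n(HCl) consumed by analyte = 0.1133 − 0.01054 = 0.1028 mol
n(NaHCO3) = 0.1028 mol (1:1 ratio)
mass of NaHCO3 = 0.1028 × 84.01 = 8.634 g

8.634 g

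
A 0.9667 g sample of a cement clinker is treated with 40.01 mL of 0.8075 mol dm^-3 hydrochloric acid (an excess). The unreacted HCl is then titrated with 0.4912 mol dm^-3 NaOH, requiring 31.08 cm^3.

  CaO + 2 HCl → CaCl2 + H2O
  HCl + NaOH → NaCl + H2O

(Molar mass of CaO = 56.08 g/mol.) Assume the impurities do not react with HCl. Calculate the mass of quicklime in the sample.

0.4778 g

n(HCl) added = 0.04001 × 0.8075 = 0.03231 mol
n(NaOH) used in back-titration = 0.03108 × 0.4912 = 0.01527 mol
n(HCl) left over = 0.01527 mol (1:1 ratio)
n(HCl) consumed by analyte = 0.03231 − 0.01527 = 0.01704 mol
From the 1:2 ratio, n(CaO) = 1/2 × 0.01704 = 8.521 × 10^-3 mol
mass of CaO = 8.521 × 10^-3 × 56.08 = 0.4778 g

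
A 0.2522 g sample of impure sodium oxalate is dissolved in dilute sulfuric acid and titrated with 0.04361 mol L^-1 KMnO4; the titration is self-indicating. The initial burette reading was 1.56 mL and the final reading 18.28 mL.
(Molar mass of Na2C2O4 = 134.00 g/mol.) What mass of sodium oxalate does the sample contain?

2 MnO4^- + 5 C2O4^2- + 16 H^+ → 2 Mn^2+ + 10 CO2 + 8 H2O
n(KMnO4) = 0.01672 L × 0.04361 mol/L = 7.292 × 10^-4 mol
From the 5:2 ratio, n(Na2C2O4) = 5/2 × 7.292 × 10^-4 = 1.823 × 10^-3 mol
mass of Na2C2O4 = 1.823 × 10^-3 × 134.00 g/mol = 0.2443 g

0.2443 g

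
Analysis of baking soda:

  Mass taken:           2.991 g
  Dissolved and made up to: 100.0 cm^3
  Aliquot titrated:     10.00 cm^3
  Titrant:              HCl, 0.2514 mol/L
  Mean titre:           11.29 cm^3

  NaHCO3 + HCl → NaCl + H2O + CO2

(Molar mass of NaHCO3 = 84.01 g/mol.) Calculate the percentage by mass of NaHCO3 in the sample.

79.72 %

n(HCl) per titration = 0.01129 × 0.2514 = 2.838 × 10^-3 mol
n(NaHCO3) in each aliquot = 2.838 × 10^-3 mol (1:1 ratio)
n(NaHCO3) in the whole flask = 2.838 × 10^-3 × 100.0/10.00 = 0.02838 mol
mass of NaHCO3 = 0.02838 × 84.01 = 2.384 g
% NaHCO3 = 2.384 / 2.991 × 100 = 79.72 %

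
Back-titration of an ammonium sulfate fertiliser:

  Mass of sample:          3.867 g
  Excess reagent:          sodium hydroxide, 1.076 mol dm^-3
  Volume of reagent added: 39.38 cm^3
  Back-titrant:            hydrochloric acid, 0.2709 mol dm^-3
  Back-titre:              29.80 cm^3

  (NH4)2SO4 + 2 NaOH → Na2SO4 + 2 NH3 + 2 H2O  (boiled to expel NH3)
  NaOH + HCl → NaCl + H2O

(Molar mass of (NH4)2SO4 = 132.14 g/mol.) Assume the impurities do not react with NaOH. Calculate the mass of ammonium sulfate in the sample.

2.266 g

n(NaOH) added = 0.03938 × 1.076 = 0.04237 mol
n(HCl) used in back-titration = 0.02980 × 0.2709 = 8.073 × 10^-3 mol
n(NaOH) left over = 8.073 × 10^-3 mol (1:1 ratio)
n(NaOH) consumed by analyte = 0.04237 − 8.073 × 10^-3 = 0.03430 mol
From the 1:2 ratio, n((NH4)2SO4) = 1/2 × 0.03430 = 0.01715 mol
mass of (NH4)2SO4 = 0.01715 × 132.14 = 2.266 g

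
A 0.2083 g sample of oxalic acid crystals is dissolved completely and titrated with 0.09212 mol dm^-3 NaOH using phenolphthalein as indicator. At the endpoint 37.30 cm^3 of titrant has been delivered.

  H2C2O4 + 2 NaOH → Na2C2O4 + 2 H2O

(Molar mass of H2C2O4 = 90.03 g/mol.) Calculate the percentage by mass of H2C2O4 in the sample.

74.26 %

n(NaOH) = 0.03730 L × 0.09212 mol/L = 3.436 × 10^-3 mol
From the 1:2 ratio, n(H2C2O4) = 1/2 × 3.436 × 10^-3 = 1.718 × 10^-3 mol
mass of H2C2O4 = 1.718 × 10^-3 × 90.03 g/mol = 0.1547 g
% H2C2O4 = 0.1547 / 0.2083 × 100 = 74.26 %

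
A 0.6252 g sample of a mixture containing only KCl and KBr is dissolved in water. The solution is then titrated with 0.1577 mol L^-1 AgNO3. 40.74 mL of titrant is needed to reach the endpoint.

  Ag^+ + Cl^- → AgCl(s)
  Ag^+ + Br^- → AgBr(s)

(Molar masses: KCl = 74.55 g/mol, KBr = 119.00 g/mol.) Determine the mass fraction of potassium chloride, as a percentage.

n(AgNO3) = 0.04074 × 0.1577 = 6.425 × 10^-3 mol
Let x = n(KCl), y = n(KBr).
Titrant: 1x + 1y = 6.425 × 10^-3;  mass: 74.55x + 119.00y = 0.6252
Solving, x = 3.135 × 10^-3 mol, y = 3.290 × 10^-3 mol
mass of KCl = 3.135 × 10^-3 × 74.55 = 0.2337 g
% KCl = 0.2337 / 0.6252 × 100 = 37.38 %

37.38 %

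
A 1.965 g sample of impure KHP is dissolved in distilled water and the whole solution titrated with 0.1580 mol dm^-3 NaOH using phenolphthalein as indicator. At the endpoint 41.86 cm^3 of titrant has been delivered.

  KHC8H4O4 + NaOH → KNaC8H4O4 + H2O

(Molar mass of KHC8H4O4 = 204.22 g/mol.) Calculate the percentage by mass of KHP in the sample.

68.74 %

n(NaOH) = 0.04186 L × 0.1580 mol/L = 6.614 × 10^-3 mol
n(KHC8H4O4) = 6.614 × 10^-3 mol (1:1 ratio)
mass of KHC8H4O4 = 6.614 × 10^-3 × 204.22 g/mol = 1.351 g
% KHC8H4O4 = 1.351 / 1.965 × 100 = 68.74 %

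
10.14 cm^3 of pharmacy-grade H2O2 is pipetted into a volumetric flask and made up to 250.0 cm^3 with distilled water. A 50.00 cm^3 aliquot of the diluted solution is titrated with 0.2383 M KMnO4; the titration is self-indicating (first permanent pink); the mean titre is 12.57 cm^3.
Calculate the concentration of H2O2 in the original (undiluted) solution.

2 MnO4^- + 5 H2O2 + 6 H^+ → 2 Mn^2+ + 5 O2 + 8 H2O
n(KMnO4) = 0.01257 × 0.2383 = 2.995 × 10^-3 mol
From the 5:2 ratio, n(H2O2) in the aliquot = 5/2 × 2.995 × 10^-3 = 7.489 × 10^-3 mol
[H2O2]_dilute = 7.489 × 10^-3 / 0.05000 = 0.1498 mol/L
Dilution factor = 250.0 / 10.14 = 24.65
[H2O2]_stock = 0.1498 × 24.65 = 3.693 mol/L

3.693 M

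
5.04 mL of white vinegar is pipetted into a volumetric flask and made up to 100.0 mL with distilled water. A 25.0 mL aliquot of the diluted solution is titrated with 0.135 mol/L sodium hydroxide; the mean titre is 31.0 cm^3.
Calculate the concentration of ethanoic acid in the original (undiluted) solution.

3.32 mol/L

CH3COOH + NaOH → CH3COONa + H2O
n(NaOH) = 0.0310 × 0.135 = 4.19 × 10^-3 mol
n(CH3COOH) in the aliquot = 4.19 × 10^-3 mol (1:1 ratio)
[CH3COOH]_dilute = 4.19 × 10^-3 / 0.0250 = 0.167 mol/L
Dilution factor = 100.0 / 5.04 = 19.84
[CH3COOH]_stock = 0.167 × 19.84 = 3.32 mol/L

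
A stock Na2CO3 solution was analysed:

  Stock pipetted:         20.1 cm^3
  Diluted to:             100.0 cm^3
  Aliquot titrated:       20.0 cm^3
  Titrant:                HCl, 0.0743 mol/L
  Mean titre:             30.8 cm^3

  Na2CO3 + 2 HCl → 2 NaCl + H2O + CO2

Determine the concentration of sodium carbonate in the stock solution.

0.285 mol/L

n(HCl) = 0.0308 × 0.0743 = 2.29 × 10^-3 mol
From the 1:2 ratio, n(Na2CO3) in the aliquot = 1/2 × 2.29 × 10^-3 = 1.14 × 10^-3 mol
[Na2CO3]_dilute = 1.14 × 10^-3 / 0.0200 = 0.0572 mol/L
Dilution factor = 100.0 / 20.1 = 4.975
[Na2CO3]_stock = 0.0572 × 4.975 = 0.285 mol/L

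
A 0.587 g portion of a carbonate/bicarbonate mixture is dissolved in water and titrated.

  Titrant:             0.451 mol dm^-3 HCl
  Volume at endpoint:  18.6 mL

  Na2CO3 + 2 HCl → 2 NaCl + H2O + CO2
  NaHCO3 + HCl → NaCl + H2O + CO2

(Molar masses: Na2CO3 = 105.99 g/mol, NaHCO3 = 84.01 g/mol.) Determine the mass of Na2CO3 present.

n(HCl) = 0.0186 × 0.451 = 8.39 × 10^-3 mol
Let x = n(Na2CO3), y = n(NaHCO3).
Titrant: 2x + 1y = 8.39 × 10^-3;  mass: 105.99x + 84.01y = 0.587
Solving, x = 1.90 × 10^-3 mol, y = 4.59 × 10^-3 mol
mass of Na2CO3 = 1.90 × 10^-3 × 105.99 = 0.201 g

0.201 g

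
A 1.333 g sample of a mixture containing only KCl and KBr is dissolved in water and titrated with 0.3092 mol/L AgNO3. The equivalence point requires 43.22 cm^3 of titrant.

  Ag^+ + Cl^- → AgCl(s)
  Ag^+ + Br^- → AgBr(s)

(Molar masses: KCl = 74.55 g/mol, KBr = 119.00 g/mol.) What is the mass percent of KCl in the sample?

n(AgNO3) = 0.04322 × 0.3092 = 0.01336 mol
Let x = n(KCl), y = n(KBr).
Titrant: 1x + 1y = 0.01336;  mass: 74.55x + 119.00y = 1.333
Solving, x = 5.788 × 10^-3 mol, y = 7.576 × 10^-3 mol
mass of KCl = 5.788 × 10^-3 × 74.55 = 0.4315 g
% KCl = 0.4315 / 1.333 × 100 = 32.37 %

32.37 %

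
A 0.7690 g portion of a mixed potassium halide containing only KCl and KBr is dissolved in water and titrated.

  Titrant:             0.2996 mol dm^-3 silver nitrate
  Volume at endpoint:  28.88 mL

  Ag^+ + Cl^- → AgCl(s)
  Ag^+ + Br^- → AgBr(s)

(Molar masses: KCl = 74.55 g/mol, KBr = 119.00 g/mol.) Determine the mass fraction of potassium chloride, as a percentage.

56.85 %

n(AgNO3) = 0.02888 × 0.2996 = 8.652 × 10^-3 mol
Let x = n(KCl), y = n(KBr).
Titrant: 1x + 1y = 8.652 × 10^-3;  mass: 74.55x + 119.00y = 0.7690
Solving, x = 5.864 × 10^-3 mol, y = 2.789 × 10^-3 mol
mass of KCl = 5.864 × 10^-3 × 74.55 = 0.4371 g
% KCl = 0.4371 / 0.7690 × 100 = 56.85 %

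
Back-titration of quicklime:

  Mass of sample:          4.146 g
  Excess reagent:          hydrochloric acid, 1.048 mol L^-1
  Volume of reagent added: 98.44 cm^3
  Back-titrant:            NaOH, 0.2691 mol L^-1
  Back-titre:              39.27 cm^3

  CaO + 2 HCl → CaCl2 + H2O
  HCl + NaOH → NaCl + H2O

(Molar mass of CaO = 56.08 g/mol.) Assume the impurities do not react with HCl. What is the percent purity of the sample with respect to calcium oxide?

62.63 %

n(HCl) added = 0.09844 × 1.048 = 0.1032 mol
n(NaOH) used in back-titration = 0.03927 × 0.2691 = 0.01057 mol
n(HCl) left over = 0.01057 mol (1:1 ratio)
n(HCl) consumed by analyte = 0.1032 − 0.01057 = 0.09260 mol
From the 1:2 ratio, n(CaO) = 1/2 × 0.09260 = 0.04630 mol
mass of CaO = 0.04630 × 56.08 = 2.596 g
% CaO = 2.596 / 4.146 × 100 = 62.63 %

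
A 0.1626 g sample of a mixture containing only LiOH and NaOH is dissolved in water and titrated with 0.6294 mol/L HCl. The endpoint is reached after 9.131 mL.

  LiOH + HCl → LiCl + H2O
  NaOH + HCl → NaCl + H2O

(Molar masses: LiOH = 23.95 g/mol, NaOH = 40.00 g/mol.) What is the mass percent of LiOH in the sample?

61.75 %

n(HCl) = 0.009131 × 0.6294 = 5.747 × 10^-3 mol
Let x = n(LiOH), y = n(NaOH).
Titrant: 1x + 1y = 5.747 × 10^-3;  mass: 23.95x + 40.00y = 0.1626
Solving, x = 4.192 × 10^-3 mol, y = 1.555 × 10^-3 mol
mass of LiOH = 4.192 × 10^-3 × 23.95 = 0.1004 g
% LiOH = 0.1004 / 0.1626 × 100 = 61.75 %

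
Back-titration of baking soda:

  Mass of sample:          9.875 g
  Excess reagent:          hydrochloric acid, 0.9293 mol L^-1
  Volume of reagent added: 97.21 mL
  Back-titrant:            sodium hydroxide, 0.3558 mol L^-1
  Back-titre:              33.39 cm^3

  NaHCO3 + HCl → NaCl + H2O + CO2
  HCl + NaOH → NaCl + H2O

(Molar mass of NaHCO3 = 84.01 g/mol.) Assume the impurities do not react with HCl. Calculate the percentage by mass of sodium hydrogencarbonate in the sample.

n(HCl) added = 0.09721 × 0.9293 = 0.09034 mol
n(NaOH) used in back-titration = 0.03339 × 0.3558 = 0.01188 mol
n(HCl) left over = 0.01188 mol (1:1 ratio)
n(HCl) consumed by analyte = 0.09034 − 0.01188 = 0.07846 mol
n(NaHCO3) = 0.07846 mol (1:1 ratio)
mass of NaHCO3 = 0.07846 × 84.01 = 6.591 g
% NaHCO3 = 6.591 / 9.875 × 100 = 66.75 %

66.75 %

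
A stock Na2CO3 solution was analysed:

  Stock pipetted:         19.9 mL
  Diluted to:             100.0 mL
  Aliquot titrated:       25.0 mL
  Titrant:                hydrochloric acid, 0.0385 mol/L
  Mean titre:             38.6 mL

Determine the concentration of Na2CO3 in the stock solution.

Na2CO3 + 2 HCl → 2 NaCl + H2O + CO2
n(HCl) = 0.0386 × 0.0385 = 1.49 × 10^-3 mol
From the 1:2 ratio, n(Na2CO3) in the aliquot = 1/2 × 1.49 × 10^-3 = 7.43 × 10^-4 mol
[Na2CO3]_dilute = 7.43 × 10^-4 / 0.0250 = 0.0297 mol/L
Dilution factor = 100.0 / 19.9 = 5.025
[Na2CO3]_stock = 0.0297 × 5.025 = 0.149 mol/L

0.149 mol/L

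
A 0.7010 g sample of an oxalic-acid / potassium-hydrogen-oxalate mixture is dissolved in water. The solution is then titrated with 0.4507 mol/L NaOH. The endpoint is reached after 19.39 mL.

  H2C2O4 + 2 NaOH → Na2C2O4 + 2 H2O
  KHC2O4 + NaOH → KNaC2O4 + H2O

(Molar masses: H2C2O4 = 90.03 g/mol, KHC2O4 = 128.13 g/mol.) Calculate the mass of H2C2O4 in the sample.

n(NaOH) = 0.01939 × 0.4507 = 8.739 × 10^-3 mol
Let x = n(H2C2O4), y = n(KHC2O4).
Titrant: 2x + 1y = 8.739 × 10^-3;  mass: 90.03x + 128.13y = 0.7010
Solving, x = 2.519 × 10^-3 mol, y = 3.701 × 10^-3 mol
mass of H2C2O4 = 2.519 × 10^-3 × 90.03 = 0.2268 g

0.2268 g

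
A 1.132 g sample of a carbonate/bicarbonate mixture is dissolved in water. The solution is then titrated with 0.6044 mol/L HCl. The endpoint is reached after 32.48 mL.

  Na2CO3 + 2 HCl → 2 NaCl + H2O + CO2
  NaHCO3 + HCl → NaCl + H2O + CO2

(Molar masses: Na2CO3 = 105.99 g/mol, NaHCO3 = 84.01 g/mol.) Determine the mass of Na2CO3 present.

0.8837 g

n(HCl) = 0.03248 × 0.6044 = 0.01963 mol
Let x = n(Na2CO3), y = n(NaHCO3).
Titrant: 2x + 1y = 0.01963;  mass: 105.99x + 84.01y = 1.132
Solving, x = 8.338 × 10^-3 mol, y = 2.955 × 10^-3 mol
mass of Na2CO3 = 8.338 × 10^-3 × 105.99 = 0.8837 g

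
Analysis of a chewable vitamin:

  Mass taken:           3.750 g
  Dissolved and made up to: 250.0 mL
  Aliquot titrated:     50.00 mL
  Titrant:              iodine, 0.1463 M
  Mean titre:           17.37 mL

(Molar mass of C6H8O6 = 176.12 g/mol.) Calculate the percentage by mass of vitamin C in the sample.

C6H8O6 + I2 → C6H6O6 + 2 HI
n(I2) per titration = 0.01737 × 0.1463 = 2.541 × 10^-3 mol
n(C6H8O6) in each aliquot = 2.541 × 10^-3 mol (1:1 ratio)
n(C6H8O6) in the whole flask = 2.541 × 10^-3 × 250.0/50.00 = 0.01271 mol
mass of C6H8O6 = 0.01271 × 176.12 = 2.238 g
% C6H8O6 = 2.238 / 3.750 × 100 = 59.67 %

59.67 %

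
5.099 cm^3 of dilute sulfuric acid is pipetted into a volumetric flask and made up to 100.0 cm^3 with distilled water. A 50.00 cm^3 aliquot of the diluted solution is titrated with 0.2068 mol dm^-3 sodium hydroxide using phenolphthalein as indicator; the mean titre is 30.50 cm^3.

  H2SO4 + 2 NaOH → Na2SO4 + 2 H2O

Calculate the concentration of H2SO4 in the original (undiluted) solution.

n(NaOH) = 0.03050 × 0.2068 = 6.307 × 10^-3 mol
From the 1:2 ratio, n(H2SO4) in the aliquot = 1/2 × 6.307 × 10^-3 = 3.154 × 10^-3 mol
[H2SO4]_dilute = 3.154 × 10^-3 / 0.05000 = 0.06307 mol/L
Dilution factor = 100.0 / 5.099 = 19.61
[H2SO4]_stock = 0.06307 × 19.61 = 1.237 mol/L

1.237 mol/L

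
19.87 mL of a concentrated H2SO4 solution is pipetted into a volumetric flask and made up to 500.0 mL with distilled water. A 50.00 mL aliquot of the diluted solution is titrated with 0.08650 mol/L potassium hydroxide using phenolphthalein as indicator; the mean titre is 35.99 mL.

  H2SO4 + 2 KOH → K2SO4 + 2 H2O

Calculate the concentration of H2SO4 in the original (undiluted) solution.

0.7834 mol/L

n(KOH) = 0.03599 × 0.08650 = 3.113 × 10^-3 mol
From the 1:2 ratio, n(H2SO4) in the aliquot = 1/2 × 3.113 × 10^-3 = 1.557 × 10^-3 mol
[H2SO4]_dilute = 1.557 × 10^-3 / 0.05000 = 0.03113 mol/L
Dilution factor = 500.0 / 19.87 = 25.16
[H2SO4]_stock = 0.03113 × 25.16 = 0.7834 mol/L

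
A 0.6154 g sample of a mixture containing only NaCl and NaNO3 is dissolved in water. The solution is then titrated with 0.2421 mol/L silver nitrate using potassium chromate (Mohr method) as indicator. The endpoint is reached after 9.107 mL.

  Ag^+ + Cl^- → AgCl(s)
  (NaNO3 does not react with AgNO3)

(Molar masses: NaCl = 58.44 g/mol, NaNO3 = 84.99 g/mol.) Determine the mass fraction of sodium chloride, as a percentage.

20.94 %

n(AgNO3) = 0.009107 × 0.2421 = 2.205 × 10^-3 mol
Let x = n(NaCl), y = n(NaNO3).
Titrant: 1x = 2.205 × 10^-3;  mass: 58.44x + 84.99y = 0.6154
Solving, x = 2.205 × 10^-3 mol, y = 5.725 × 10^-3 mol
mass of NaCl = 2.205 × 10^-3 × 58.44 = 0.1288 g
% NaCl = 0.1288 / 0.6154 × 100 = 20.94 %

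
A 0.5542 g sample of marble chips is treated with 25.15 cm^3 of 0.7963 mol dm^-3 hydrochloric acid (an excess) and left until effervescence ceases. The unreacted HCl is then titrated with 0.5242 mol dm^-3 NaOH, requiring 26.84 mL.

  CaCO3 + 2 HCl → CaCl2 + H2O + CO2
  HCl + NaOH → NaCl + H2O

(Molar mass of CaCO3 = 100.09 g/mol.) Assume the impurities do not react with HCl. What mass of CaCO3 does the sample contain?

0.2981 g

n(HCl) added = 0.02515 × 0.7963 = 0.02003 mol
n(NaOH) used in back-titration = 0.02684 × 0.5242 = 0.01407 mol
n(HCl) left over = 0.01407 mol (1:1 ratio)
n(HCl) consumed by analyte = 0.02003 − 0.01407 = 5.957 × 10^-3 mol
From the 1:2 ratio, n(CaCO3) = 1/2 × 5.957 × 10^-3 = 2.979 × 10^-3 mol
mass of CaCO3 = 2.979 × 10^-3 × 100.09 = 0.2981 g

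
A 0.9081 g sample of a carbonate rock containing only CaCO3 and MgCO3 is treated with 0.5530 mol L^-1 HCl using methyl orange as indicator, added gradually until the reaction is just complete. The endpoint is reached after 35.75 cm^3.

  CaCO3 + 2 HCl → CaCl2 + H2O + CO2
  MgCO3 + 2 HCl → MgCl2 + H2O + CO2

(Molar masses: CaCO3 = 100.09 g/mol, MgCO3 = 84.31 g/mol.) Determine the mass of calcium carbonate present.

0.4738 g

n(HCl) = 0.03575 × 0.5530 = 0.01977 mol
Let x = n(CaCO3), y = n(MgCO3).
Titrant: 2x + 2y = 0.01977;  mass: 100.09x + 84.31y = 0.9081
Solving, x = 4.734 × 10^-3 mol, y = 5.151 × 10^-3 mol
mass of CaCO3 = 4.734 × 10^-3 × 100.09 = 0.4738 g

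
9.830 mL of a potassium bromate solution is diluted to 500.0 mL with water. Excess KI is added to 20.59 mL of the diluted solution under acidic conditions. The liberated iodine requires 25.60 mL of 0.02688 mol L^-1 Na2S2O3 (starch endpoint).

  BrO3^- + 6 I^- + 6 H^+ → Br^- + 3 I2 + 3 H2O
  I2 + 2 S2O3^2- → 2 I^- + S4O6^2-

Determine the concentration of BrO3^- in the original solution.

0.2833 mol/L

n(S2O3^2-) = 0.02560 × 0.02688 = 6.881 × 10^-4 mol
n(I2) = n(S2O3^2-)/2 = 3.441 × 10^-4 mol
From the 1:3 ratio, n(BrO3^-) in the aliquot = 1/3 × 3.441 × 10^-4 = 1.147 × 10^-4 mol
[BrO3^-]_dilute = 1.147 × 10^-4 / 0.02059 = 0.005570 mol/L
[BrO3^-]_original = 0.005570 × 500.0/9.830 = 0.2833 mol/L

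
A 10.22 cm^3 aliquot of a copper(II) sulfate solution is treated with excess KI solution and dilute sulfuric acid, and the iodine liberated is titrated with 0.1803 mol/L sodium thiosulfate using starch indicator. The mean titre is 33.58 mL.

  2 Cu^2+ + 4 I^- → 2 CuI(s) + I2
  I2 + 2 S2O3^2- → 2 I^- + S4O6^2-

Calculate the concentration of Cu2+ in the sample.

0.5924 mol/L

n(S2O3^2-) = 0.03358 × 0.1803 = 6.054 × 10^-3 mol
n(I2) = n(S2O3^2-)/2 = 3.027 × 10^-3 mol
From the 2:1 ratio, n(Cu2+) in the aliquot = 2/1 × 3.027 × 10^-3 = 6.054 × 10^-3 mol
[Cu2+] = 6.054 × 10^-3 / 0.01022 = 0.5924 mol/L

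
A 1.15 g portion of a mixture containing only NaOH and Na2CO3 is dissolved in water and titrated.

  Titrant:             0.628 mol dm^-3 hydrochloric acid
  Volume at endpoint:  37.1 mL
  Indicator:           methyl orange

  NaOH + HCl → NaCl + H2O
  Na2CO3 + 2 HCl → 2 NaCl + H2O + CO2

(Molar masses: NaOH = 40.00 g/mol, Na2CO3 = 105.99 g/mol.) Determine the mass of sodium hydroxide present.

n(HCl) = 0.0371 × 0.628 = 0.0233 mol
Let x = n(NaOH), y = n(Na2CO3).
Titrant: 1x + 2y = 0.0233;  mass: 40.00x + 105.99y = 1.15
Solving, x = 6.52 × 10^-3 mol, y = 8.39 × 10^-3 mol
mass of NaOH = 6.52 × 10^-3 × 40.00 = 0.261 g

0.261 g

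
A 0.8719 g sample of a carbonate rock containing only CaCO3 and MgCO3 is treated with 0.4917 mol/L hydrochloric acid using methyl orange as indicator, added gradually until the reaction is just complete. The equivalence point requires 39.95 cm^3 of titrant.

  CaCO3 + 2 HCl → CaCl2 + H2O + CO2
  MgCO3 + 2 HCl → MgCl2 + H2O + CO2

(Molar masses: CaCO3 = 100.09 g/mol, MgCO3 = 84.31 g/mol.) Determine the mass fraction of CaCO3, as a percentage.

31.89 %

n(HCl) = 0.03995 × 0.4917 = 0.01964 mol
Let x = n(CaCO3), y = n(MgCO3).
Titrant: 2x + 2y = 0.01964;  mass: 100.09x + 84.31y = 0.8719
Solving, x = 2.778 × 10^-3 mol, y = 7.044 × 10^-3 mol
mass of CaCO3 = 2.778 × 10^-3 × 100.09 = 0.2780 g
% CaCO3 = 0.2780 / 0.8719 × 100 = 31.89 %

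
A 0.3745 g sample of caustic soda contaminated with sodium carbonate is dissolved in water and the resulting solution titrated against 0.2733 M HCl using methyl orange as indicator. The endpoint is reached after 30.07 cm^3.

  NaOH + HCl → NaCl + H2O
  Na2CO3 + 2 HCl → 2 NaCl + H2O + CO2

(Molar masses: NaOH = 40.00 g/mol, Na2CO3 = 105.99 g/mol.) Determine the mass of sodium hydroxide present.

n(HCl) = 0.03007 × 0.2733 = 8.218 × 10^-3 mol
Let x = n(NaOH), y = n(Na2CO3).
Titrant: 1x + 2y = 8.218 × 10^-3;  mass: 40.00x + 105.99y = 0.3745
Solving, x = 4.696 × 10^-3 mol, y = 1.761 × 10^-3 mol
mass of NaOH = 4.696 × 10^-3 × 40.00 = 0.1878 g

0.1878 g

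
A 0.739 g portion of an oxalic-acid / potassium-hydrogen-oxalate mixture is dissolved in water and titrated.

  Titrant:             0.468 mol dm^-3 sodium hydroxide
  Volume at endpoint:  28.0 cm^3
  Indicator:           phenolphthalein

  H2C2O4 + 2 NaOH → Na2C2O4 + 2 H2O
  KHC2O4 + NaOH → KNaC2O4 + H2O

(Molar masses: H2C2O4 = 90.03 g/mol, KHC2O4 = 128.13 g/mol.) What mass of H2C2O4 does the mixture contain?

0.509 g

n(NaOH) = 0.0280 × 0.468 = 0.0131 mol
Let x = n(H2C2O4), y = n(KHC2O4).
Titrant: 2x + 1y = 0.0131;  mass: 90.03x + 128.13y = 0.739
Solving, x = 5.65 × 10^-3 mol, y = 1.79 × 10^-3 mol
mass of H2C2O4 = 5.65 × 10^-3 × 90.03 = 0.509 g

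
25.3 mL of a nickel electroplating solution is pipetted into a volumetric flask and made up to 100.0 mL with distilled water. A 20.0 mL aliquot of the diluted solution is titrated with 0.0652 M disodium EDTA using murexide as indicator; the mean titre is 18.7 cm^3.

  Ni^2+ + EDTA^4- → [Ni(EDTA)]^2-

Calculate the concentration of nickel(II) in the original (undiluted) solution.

n(EDTA) = 0.0187 × 0.0652 = 1.22 × 10^-3 mol
n(Ni2+) in the aliquot = 1.22 × 10^-3 mol (1:1 ratio)
[Ni2+]_dilute = 1.22 × 10^-3 / 0.0200 = 0.0610 mol/L
Dilution factor = 100.0 / 25.3 = 3.953
[Ni2+]_stock = 0.0610 × 3.953 = 0.241 mol/L

0.241 M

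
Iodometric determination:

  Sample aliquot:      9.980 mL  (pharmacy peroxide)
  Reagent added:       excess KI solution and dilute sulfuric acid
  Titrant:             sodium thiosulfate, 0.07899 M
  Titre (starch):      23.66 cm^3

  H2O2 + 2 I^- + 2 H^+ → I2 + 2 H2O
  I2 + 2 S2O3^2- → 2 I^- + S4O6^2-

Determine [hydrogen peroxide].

0.09363 M

n(S2O3^2-) = 0.02366 × 0.07899 = 1.869 × 10^-3 mol
n(I2) = n(S2O3^2-)/2 = 9.345 × 10^-4 mol
n(H2O2) in the aliquot = 9.345 × 10^-4 mol (1:1 ratio)
[H2O2] = 9.345 × 10^-4 / 0.009980 = 0.09363 mol/L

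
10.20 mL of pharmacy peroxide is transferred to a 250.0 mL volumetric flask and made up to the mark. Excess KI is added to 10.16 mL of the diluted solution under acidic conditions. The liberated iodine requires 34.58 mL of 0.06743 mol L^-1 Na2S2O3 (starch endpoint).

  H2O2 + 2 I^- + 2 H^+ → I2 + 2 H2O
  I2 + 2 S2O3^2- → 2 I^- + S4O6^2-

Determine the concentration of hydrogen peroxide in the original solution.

2.813 mol/L

n(S2O3^2-) = 0.03458 × 0.06743 = 2.332 × 10^-3 mol
n(I2) = n(S2O3^2-)/2 = 1.166 × 10^-3 mol
n(H2O2) in the aliquot = 1.166 × 10^-3 mol (1:1 ratio)
[H2O2]_dilute = 1.166 × 10^-3 / 0.01016 = 0.1148 mol/L
[H2O2]_original = 0.1148 × 250.0/10.20 = 2.813 mol/L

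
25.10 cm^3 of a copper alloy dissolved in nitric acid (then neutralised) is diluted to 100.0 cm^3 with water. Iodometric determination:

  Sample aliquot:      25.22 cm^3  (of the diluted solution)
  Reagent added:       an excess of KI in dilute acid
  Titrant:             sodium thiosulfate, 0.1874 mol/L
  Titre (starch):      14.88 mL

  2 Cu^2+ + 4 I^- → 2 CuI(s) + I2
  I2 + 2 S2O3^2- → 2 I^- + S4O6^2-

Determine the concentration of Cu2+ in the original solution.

n(S2O3^2-) = 0.01488 × 0.1874 = 2.789 × 10^-3 mol
n(I2) = n(S2O3^2-)/2 = 1.394 × 10^-3 mol
From the 2:1 ratio, n(Cu2+) in the aliquot = 2/1 × 1.394 × 10^-3 = 2.789 × 10^-3 mol
[Cu2+]_dilute = 2.789 × 10^-3 / 0.02522 = 0.1106 mol/L
[Cu2+]_original = 0.1106 × 100.0/25.10 = 0.4405 mol/L

0.4405 mol/L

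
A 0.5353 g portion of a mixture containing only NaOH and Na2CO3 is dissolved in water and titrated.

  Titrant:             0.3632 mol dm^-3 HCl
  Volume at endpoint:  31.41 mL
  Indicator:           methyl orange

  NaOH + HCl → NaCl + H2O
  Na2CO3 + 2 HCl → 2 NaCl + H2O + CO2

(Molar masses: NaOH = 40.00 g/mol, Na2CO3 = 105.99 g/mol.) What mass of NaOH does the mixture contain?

0.2132 g

n(HCl) = 0.03141 × 0.3632 = 0.01141 mol
Let x = n(NaOH), y = n(Na2CO3).
Titrant: 1x + 2y = 0.01141;  mass: 40.00x + 105.99y = 0.5353
Solving, x = 5.331 × 10^-3 mol, y = 3.039 × 10^-3 mol
mass of NaOH = 5.331 × 10^-3 × 40.00 = 0.2132 g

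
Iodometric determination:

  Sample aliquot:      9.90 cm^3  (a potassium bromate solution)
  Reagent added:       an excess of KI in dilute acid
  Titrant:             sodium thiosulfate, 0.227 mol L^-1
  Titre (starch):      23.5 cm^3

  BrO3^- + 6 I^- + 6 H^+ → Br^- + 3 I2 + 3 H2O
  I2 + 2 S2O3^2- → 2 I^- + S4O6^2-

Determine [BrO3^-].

0.0898 mol/L

n(S2O3^2-) = 0.0235 × 0.227 = 5.33 × 10^-3 mol
n(I2) = n(S2O3^2-)/2 = 2.67 × 10^-3 mol
From the 1:3 ratio, n(BrO3^-) in the aliquot = 1/3 × 2.67 × 10^-3 = 8.89 × 10^-4 mol
[BrO3^-] = 8.89 × 10^-4 / 0.00990 = 0.0898 mol/L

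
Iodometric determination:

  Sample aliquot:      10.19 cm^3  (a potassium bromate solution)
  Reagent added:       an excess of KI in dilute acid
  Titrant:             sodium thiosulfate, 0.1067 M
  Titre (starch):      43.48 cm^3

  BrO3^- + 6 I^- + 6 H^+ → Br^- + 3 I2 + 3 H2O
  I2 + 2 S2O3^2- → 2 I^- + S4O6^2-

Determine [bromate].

0.07588 M

n(S2O3^2-) = 0.04348 × 0.1067 = 4.639 × 10^-3 mol
n(I2) = n(S2O3^2-)/2 = 2.320 × 10^-3 mol
From the 1:3 ratio, n(BrO3^-) in the aliquot = 1/3 × 2.320 × 10^-3 = 7.732 × 10^-4 mol
[BrO3^-] = 7.732 × 10^-4 / 0.01019 = 0.07588 mol/L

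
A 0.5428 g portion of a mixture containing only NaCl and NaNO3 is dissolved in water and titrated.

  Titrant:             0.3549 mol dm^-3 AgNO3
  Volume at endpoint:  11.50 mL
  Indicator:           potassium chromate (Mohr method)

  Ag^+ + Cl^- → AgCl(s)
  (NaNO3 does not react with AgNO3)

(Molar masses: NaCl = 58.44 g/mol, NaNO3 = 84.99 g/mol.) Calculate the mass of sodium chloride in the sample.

0.2385 g

n(AgNO3) = 0.01150 × 0.3549 = 4.081 × 10^-3 mol
Let x = n(NaCl), y = n(NaNO3).
Titrant: 1x = 4.081 × 10^-3;  mass: 58.44x + 84.99y = 0.5428
Solving, x = 4.081 × 10^-3 mol, y = 3.580 × 10^-3 mol
mass of NaCl = 4.081 × 10^-3 × 58.44 = 0.2385 g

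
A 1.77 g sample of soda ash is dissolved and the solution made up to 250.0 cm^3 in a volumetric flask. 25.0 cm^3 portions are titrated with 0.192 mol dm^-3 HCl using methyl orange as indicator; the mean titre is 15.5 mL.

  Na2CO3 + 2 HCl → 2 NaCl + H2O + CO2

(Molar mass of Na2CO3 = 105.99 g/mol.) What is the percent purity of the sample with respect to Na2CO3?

n(HCl) per titration = 0.0155 × 0.192 = 2.98 × 10^-3 mol
From the 1:2 ratio, n(Na2CO3) in each aliquot = 1/2 × 2.98 × 10^-3 = 1.49 × 10^-3 mol
n(Na2CO3) in the whole flask = 1.49 × 10^-3 × 250.0/25.0 = 0.0149 mol
mass of Na2CO3 = 0.0149 × 105.99 = 1.58 g
% Na2CO3 = 1.58 / 1.77 × 100 = 89.1 %

89.1 %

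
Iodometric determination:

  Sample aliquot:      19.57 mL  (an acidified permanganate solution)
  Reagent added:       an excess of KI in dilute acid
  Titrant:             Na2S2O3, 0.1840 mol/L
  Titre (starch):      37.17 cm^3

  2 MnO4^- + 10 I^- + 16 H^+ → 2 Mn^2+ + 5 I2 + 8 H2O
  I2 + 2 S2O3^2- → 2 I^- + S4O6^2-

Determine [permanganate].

0.06990 mol/L

n(S2O3^2-) = 0.03717 × 0.1840 = 6.839 × 10^-3 mol
n(I2) = n(S2O3^2-)/2 = 3.420 × 10^-3 mol
From the 2:5 ratio, n(MnO4^-) in the aliquot = 2/5 × 3.420 × 10^-3 = 1.368 × 10^-3 mol
[MnO4^-] = 1.368 × 10^-3 / 0.01957 = 0.06990 mol/L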